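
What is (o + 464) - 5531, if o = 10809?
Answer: 5742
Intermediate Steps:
(o + 464) - 5531 = (10809 + 464) - 5531 = 11273 - 5531 = 5742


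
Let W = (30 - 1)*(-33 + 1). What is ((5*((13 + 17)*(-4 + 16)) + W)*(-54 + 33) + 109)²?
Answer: 331349209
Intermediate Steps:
W = -928 (W = 29*(-32) = -928)
((5*((13 + 17)*(-4 + 16)) + W)*(-54 + 33) + 109)² = ((5*((13 + 17)*(-4 + 16)) - 928)*(-54 + 33) + 109)² = ((5*(30*12) - 928)*(-21) + 109)² = ((5*360 - 928)*(-21) + 109)² = ((1800 - 928)*(-21) + 109)² = (872*(-21) + 109)² = (-18312 + 109)² = (-18203)² = 331349209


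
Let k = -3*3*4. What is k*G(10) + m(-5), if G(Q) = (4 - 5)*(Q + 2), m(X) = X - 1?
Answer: 426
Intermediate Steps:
m(X) = -1 + X
k = -36 (k = -9*4 = -36)
G(Q) = -2 - Q (G(Q) = -(2 + Q) = -2 - Q)
k*G(10) + m(-5) = -36*(-2 - 1*10) + (-1 - 5) = -36*(-2 - 10) - 6 = -36*(-12) - 6 = 432 - 6 = 426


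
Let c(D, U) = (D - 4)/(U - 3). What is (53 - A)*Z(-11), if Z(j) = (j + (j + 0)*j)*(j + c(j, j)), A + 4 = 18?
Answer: -298155/7 ≈ -42594.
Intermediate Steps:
A = 14 (A = -4 + 18 = 14)
c(D, U) = (-4 + D)/(-3 + U)
Z(j) = (j + j²)*(j + (-4 + j)/(-3 + j)) (Z(j) = (j + (j + 0)*j)*(j + (-4 + j)/(-3 + j)) = (j + j*j)*(j + (-4 + j)/(-3 + j)) = (j + j²)*(j + (-4 + j)/(-3 + j)))
(53 - A)*Z(-11) = (53 - 1*14)*(-11*(-4 + (-11)³ - 1*(-11)² - 6*(-11))/(-3 - 11)) = (53 - 14)*(-11*(-4 - 1331 - 1*121 + 66)/(-14)) = 39*(-11*(-1/14)*(-4 - 1331 - 121 + 66)) = 39*(-11*(-1/14)*(-1390)) = 39*(-7645/7) = -298155/7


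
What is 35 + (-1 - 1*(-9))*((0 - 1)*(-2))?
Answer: 51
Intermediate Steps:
35 + (-1 - 1*(-9))*((0 - 1)*(-2)) = 35 + (-1 + 9)*(-1*(-2)) = 35 + 8*2 = 35 + 16 = 51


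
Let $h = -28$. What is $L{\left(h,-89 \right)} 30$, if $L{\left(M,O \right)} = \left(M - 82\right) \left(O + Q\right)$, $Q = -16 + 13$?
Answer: $303600$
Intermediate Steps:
$Q = -3$
$L{\left(M,O \right)} = \left(-82 + M\right) \left(-3 + O\right)$ ($L{\left(M,O \right)} = \left(M - 82\right) \left(O - 3\right) = \left(-82 + M\right) \left(-3 + O\right)$)
$L{\left(h,-89 \right)} 30 = \left(246 - -7298 - -84 - -2492\right) 30 = \left(246 + 7298 + 84 + 2492\right) 30 = 10120 \cdot 30 = 303600$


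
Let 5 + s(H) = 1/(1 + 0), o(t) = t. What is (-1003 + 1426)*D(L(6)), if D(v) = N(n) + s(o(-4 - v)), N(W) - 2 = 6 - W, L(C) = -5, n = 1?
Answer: 1269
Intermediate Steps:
N(W) = 8 - W (N(W) = 2 + (6 - W) = 8 - W)
s(H) = -4 (s(H) = -5 + 1/(1 + 0) = -5 + 1/1 = -5 + 1 = -4)
D(v) = 3 (D(v) = (8 - 1*1) - 4 = (8 - 1) - 4 = 7 - 4 = 3)
(-1003 + 1426)*D(L(6)) = (-1003 + 1426)*3 = 423*3 = 1269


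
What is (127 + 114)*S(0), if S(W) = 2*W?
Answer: 0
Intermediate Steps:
(127 + 114)*S(0) = (127 + 114)*(2*0) = 241*0 = 0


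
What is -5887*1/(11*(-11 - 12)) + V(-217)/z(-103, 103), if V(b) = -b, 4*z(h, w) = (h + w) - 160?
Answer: 180579/10120 ≈ 17.844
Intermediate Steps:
z(h, w) = -40 + h/4 + w/4 (z(h, w) = ((h + w) - 160)/4 = (-160 + h + w)/4 = -40 + h/4 + w/4)
-5887*1/(11*(-11 - 12)) + V(-217)/z(-103, 103) = -5887*1/(11*(-11 - 12)) + (-1*(-217))/(-40 + (1/4)*(-103) + (1/4)*103) = -5887/(11*(-23)) + 217/(-40 - 103/4 + 103/4) = -5887/(-253) + 217/(-40) = -5887*(-1/253) + 217*(-1/40) = 5887/253 - 217/40 = 180579/10120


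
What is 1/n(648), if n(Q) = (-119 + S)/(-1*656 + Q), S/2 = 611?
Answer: -8/1103 ≈ -0.0072529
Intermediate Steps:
S = 1222 (S = 2*611 = 1222)
n(Q) = 1103/(-656 + Q) (n(Q) = (-119 + 1222)/(-1*656 + Q) = 1103/(-656 + Q))
1/n(648) = 1/(1103/(-656 + 648)) = 1/(1103/(-8)) = 1/(1103*(-⅛)) = 1/(-1103/8) = -8/1103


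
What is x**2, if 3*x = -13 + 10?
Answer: 1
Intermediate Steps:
x = -1 (x = (-13 + 10)/3 = (1/3)*(-3) = -1)
x**2 = (-1)**2 = 1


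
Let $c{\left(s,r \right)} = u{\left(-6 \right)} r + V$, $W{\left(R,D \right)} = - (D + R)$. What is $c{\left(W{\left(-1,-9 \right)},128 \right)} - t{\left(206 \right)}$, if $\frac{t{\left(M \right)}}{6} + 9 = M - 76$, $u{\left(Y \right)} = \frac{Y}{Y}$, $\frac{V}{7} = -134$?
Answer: $-1536$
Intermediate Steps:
$V = -938$ ($V = 7 \left(-134\right) = -938$)
$u{\left(Y \right)} = 1$
$W{\left(R,D \right)} = - D - R$
$t{\left(M \right)} = -510 + 6 M$ ($t{\left(M \right)} = -54 + 6 \left(M - 76\right) = -54 + 6 \left(-76 + M\right) = -54 + \left(-456 + 6 M\right) = -510 + 6 M$)
$c{\left(s,r \right)} = -938 + r$ ($c{\left(s,r \right)} = 1 r - 938 = r - 938 = -938 + r$)
$c{\left(W{\left(-1,-9 \right)},128 \right)} - t{\left(206 \right)} = \left(-938 + 128\right) - \left(-510 + 6 \cdot 206\right) = -810 - \left(-510 + 1236\right) = -810 - 726 = -1536$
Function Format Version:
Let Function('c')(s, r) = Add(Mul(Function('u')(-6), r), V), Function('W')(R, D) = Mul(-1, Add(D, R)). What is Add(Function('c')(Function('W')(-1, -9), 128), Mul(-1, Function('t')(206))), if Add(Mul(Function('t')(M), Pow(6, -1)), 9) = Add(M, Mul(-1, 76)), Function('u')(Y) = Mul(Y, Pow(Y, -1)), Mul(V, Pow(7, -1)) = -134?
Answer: -1536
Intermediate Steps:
V = -938 (V = Mul(7, -134) = -938)
Function('u')(Y) = 1
Function('W')(R, D) = Add(Mul(-1, D), Mul(-1, R))
Function('t')(M) = Add(-510, Mul(6, M)) (Function('t')(M) = Add(-54, Mul(6, Add(M, Mul(-1, 76)))) = Add(-54, Mul(6, Add(M, -76))) = Add(-54, Mul(6, Add(-76, M))) = Add(-54, Add(-456, Mul(6, M))) = Add(-510, Mul(6, M)))
Function('c')(s, r) = Add(-938, r) (Function('c')(s, r) = Add(Mul(1, r), -938) = Add(r, -938) = Add(-938, r))
Add(Function('c')(Function('W')(-1, -9), 128), Mul(-1, Function('t')(206))) = Add(Add(-938, 128), Mul(-1, Add(-510, Mul(6, 206)))) = Add(-810, Mul(-1, Add(-510, 1236))) = Add(-810, Mul(-1, 726)) = Add(-810, -726) = -1536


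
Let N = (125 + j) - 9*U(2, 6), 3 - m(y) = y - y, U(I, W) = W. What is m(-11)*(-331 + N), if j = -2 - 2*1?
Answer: -792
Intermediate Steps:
m(y) = 3 (m(y) = 3 - (y - y) = 3 - 1*0 = 3 + 0 = 3)
j = -4 (j = -2 - 2 = -4)
N = 67 (N = (125 - 4) - 9*6 = 121 - 54 = 67)
m(-11)*(-331 + N) = 3*(-331 + 67) = 3*(-264) = -792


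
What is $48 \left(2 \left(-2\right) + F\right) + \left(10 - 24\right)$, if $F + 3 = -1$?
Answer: $-398$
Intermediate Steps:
$F = -4$ ($F = -3 - 1 = -4$)
$48 \left(2 \left(-2\right) + F\right) + \left(10 - 24\right) = 48 \left(2 \left(-2\right) - 4\right) + \left(10 - 24\right) = 48 \left(-4 - 4\right) - 14 = 48 \left(-8\right) - 14 = -384 - 14 = -398$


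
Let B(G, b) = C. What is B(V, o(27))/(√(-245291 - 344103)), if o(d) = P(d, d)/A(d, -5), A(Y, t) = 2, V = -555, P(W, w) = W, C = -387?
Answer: 387*I*√589394/589394 ≈ 0.50409*I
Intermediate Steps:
o(d) = d/2
B(G, b) = -387
B(V, o(27))/(√(-245291 - 344103)) = -387/√(-245291 - 344103) = -387*(-I*√589394/589394) = -(-387)*I*√589394/589394 = 387*I*√589394/589394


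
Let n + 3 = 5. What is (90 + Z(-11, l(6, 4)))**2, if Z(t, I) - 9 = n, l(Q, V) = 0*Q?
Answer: 10201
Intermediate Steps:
l(Q, V) = 0
n = 2 (n = -3 + 5 = 2)
Z(t, I) = 11 (Z(t, I) = 9 + 2 = 11)
(90 + Z(-11, l(6, 4)))**2 = (90 + 11)**2 = 101**2 = 10201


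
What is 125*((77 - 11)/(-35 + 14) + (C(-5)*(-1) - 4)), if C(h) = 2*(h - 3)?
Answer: 7750/7 ≈ 1107.1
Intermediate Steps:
C(h) = -6 + 2*h (C(h) = 2*(-3 + h) = -6 + 2*h)
125*((77 - 11)/(-35 + 14) + (C(-5)*(-1) - 4)) = 125*((77 - 11)/(-35 + 14) + ((-6 + 2*(-5))*(-1) - 4)) = 125*(66/(-21) + ((-6 - 10)*(-1) - 4)) = 125*(66*(-1/21) + (-16*(-1) - 4)) = 125*(-22/7 + (16 - 4)) = 125*(-22/7 + 12) = 125*(62/7) = 7750/7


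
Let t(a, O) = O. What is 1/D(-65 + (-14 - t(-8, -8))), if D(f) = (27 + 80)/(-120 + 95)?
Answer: -25/107 ≈ -0.23364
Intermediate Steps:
D(f) = -107/25 (D(f) = 107/(-25) = 107*(-1/25) = -107/25)
1/D(-65 + (-14 - t(-8, -8))) = 1/(-107/25) = -25/107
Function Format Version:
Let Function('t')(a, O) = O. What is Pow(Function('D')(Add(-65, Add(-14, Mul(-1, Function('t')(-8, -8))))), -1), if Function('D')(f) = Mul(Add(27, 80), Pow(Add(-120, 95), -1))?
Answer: Rational(-25, 107) ≈ -0.23364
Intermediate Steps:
Function('D')(f) = Rational(-107, 25) (Function('D')(f) = Mul(107, Pow(-25, -1)) = Mul(107, Rational(-1, 25)) = Rational(-107, 25))
Pow(Function('D')(Add(-65, Add(-14, Mul(-1, Function('t')(-8, -8))))), -1) = Pow(Rational(-107, 25), -1) = Rational(-25, 107)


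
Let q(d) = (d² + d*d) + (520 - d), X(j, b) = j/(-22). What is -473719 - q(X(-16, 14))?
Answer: -57382959/121 ≈ -4.7424e+5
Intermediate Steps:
X(j, b) = -j/22 (X(j, b) = j*(-1/22) = -j/22)
q(d) = 520 - d + 2*d² (q(d) = (d² + d²) + (520 - d) = 2*d² + (520 - d) = 520 - d + 2*d²)
-473719 - q(X(-16, 14)) = -473719 - (520 - (-1)*(-16)/22 + 2*(-1/22*(-16))²) = -473719 - (520 - 1*8/11 + 2*(8/11)²) = -473719 - (520 - 8/11 + 2*(64/121)) = -473719 - (520 - 8/11 + 128/121) = -473719 - 1*62960/121 = -473719 - 62960/121 = -57382959/121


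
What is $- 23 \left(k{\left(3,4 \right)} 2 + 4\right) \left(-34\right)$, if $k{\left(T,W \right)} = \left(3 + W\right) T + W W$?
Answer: $60996$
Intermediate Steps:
$k{\left(T,W \right)} = W^{2} + T \left(3 + W\right)$ ($k{\left(T,W \right)} = T \left(3 + W\right) + W^{2} = W^{2} + T \left(3 + W\right)$)
$- 23 \left(k{\left(3,4 \right)} 2 + 4\right) \left(-34\right) = - 23 \left(\left(4^{2} + 3 \cdot 3 + 3 \cdot 4\right) 2 + 4\right) \left(-34\right) = - 23 \left(\left(16 + 9 + 12\right) 2 + 4\right) \left(-34\right) = - 23 \left(37 \cdot 2 + 4\right) \left(-34\right) = - 23 \left(74 + 4\right) \left(-34\right) = \left(-23\right) 78 \left(-34\right) = \left(-1794\right) \left(-34\right) = 60996$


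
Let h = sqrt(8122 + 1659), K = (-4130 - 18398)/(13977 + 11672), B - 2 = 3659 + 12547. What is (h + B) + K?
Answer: 415696464/25649 + sqrt(9781) ≈ 16306.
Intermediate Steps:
B = 16208 (B = 2 + (3659 + 12547) = 2 + 16206 = 16208)
K = -22528/25649 ≈ -0.87832
h = sqrt(9781) ≈ 98.899
(h + B) + K = (sqrt(9781) + 16208) - 22528/25649 = (16208 + sqrt(9781)) - 22528/25649 = 415696464/25649 + sqrt(9781)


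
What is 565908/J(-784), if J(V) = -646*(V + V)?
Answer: 20211/36176 ≈ 0.55869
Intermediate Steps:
J(V) = -1292*V
565908/J(-784) = 565908/((-1292*(-784))) = 565908/1012928 = 565908*(1/1012928) = 20211/36176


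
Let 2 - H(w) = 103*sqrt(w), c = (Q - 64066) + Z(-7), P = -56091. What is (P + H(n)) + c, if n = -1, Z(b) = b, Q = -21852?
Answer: -142014 - 103*I ≈ -1.4201e+5 - 103.0*I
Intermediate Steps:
c = -85925 (c = (-21852 - 64066) - 7 = -85918 - 7 = -85925)
H(w) = 2 - 103*sqrt(w)
(P + H(n)) + c = (-56091 + (2 - 103*I)) - 85925 = (-56089 - 103*I) - 85925 = -142014 - 103*I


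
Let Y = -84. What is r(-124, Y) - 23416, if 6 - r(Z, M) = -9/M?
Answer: -655483/28 ≈ -23410.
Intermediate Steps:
r(Z, M) = 6 + 9/M (r(Z, M) = 6 - (-9)/M = 6 + 9/M)
r(-124, Y) - 23416 = (6 + 9/(-84)) - 23416 = (6 + 9*(-1/84)) - 23416 = (6 - 3/28) - 23416 = 165/28 - 23416 = -655483/28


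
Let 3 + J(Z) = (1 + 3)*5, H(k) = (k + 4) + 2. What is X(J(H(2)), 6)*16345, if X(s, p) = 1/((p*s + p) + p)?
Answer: 16345/114 ≈ 143.38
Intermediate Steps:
H(k) = 6 + k (H(k) = (4 + k) + 2 = 6 + k)
J(Z) = 17 (J(Z) = -3 + (1 + 3)*5 = -3 + 4*5 = -3 + 20 = 17)
X(s, p) = 1/(2*p + p*s) (X(s, p) = 1/((p + p*s) + p) = 1/(2*p + p*s))
X(J(H(2)), 6)*16345 = (1/(6*(2 + 17)))*16345 = ((⅙)/19)*16345 = ((⅙)*(1/19))*16345 = (1/114)*16345 = 16345/114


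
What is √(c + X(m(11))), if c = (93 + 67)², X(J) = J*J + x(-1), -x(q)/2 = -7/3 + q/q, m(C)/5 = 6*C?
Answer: 2*√302631/3 ≈ 366.75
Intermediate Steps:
m(C) = 30*C (m(C) = 5*(6*C) = 30*C)
x(q) = 8/3 (x(q) = -2*(-7/3 + q/q) = -2*(-7*⅓ + 1) = -2*(-7/3 + 1) = -2*(-4/3) = 8/3)
X(J) = 8/3 + J² (X(J) = J*J + 8/3 = J² + 8/3 = 8/3 + J²)
c = 25600 (c = 160² = 25600)
√(c + X(m(11))) = √(25600 + (8/3 + (30*11)²)) = √(25600 + (8/3 + 330²)) = √(25600 + (8/3 + 108900)) = √(25600 + 326708/3) = √(403508/3) = 2*√302631/3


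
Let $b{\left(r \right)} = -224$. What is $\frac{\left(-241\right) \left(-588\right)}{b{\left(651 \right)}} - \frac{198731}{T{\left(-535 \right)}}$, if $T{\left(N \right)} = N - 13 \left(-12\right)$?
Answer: $- \frac{328271}{3032} \approx -108.27$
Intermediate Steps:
$T{\left(N \right)} = 156 + N$ ($T{\left(N \right)} = N - -156 = N + 156 = 156 + N$)
$\frac{\left(-241\right) \left(-588\right)}{b{\left(651 \right)}} - \frac{198731}{T{\left(-535 \right)}} = \frac{\left(-241\right) \left(-588\right)}{-224} - \frac{198731}{156 - 535} = 141708 \left(- \frac{1}{224}\right) - \frac{198731}{-379} = - \frac{5061}{8} - - \frac{198731}{379} = - \frac{5061}{8} + \frac{198731}{379} = - \frac{328271}{3032}$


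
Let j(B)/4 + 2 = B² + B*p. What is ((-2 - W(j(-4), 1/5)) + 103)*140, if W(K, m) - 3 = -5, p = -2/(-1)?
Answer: 14420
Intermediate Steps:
p = 2 (p = -2*(-1) = 2)
j(B) = -8 + 4*B² + 8*B (j(B) = -8 + 4*(B² + B*2) = -8 + 4*(B² + 2*B) = -8 + (4*B² + 8*B) = -8 + 4*B² + 8*B)
W(K, m) = -2 (W(K, m) = 3 - 5 = -2)
((-2 - W(j(-4), 1/5)) + 103)*140 = ((-2 - 1*(-2)) + 103)*140 = ((-2 + 2) + 103)*140 = (0 + 103)*140 = 103*140 = 14420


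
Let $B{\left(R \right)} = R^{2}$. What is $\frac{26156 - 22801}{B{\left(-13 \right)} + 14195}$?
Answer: $\frac{3355}{14364} \approx 0.23357$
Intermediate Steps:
$\frac{26156 - 22801}{B{\left(-13 \right)} + 14195} = \frac{26156 - 22801}{\left(-13\right)^{2} + 14195} = \frac{3355}{169 + 14195} = \frac{3355}{14364}$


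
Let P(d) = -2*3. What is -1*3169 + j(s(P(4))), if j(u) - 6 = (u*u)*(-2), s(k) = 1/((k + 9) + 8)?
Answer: -382725/121 ≈ -3163.0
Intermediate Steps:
P(d) = -6
s(k) = 1/(17 + k) (s(k) = 1/((9 + k) + 8) = 1/(17 + k))
j(u) = 6 - 2*u² (j(u) = 6 + (u*u)*(-2) = 6 + u²*(-2) = 6 - 2*u²)
-1*3169 + j(s(P(4))) = -1*3169 + (6 - 2/(17 - 6)²) = -3169 + (6 - 2*(1/11)²) = -3169 + (6 - 2*1/121) = -3169 + (6 - 2/121) = -3169 + 724/121 = -382725/121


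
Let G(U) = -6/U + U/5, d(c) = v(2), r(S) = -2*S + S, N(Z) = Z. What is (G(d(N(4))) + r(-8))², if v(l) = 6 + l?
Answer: 31329/400 ≈ 78.323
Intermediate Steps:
r(S) = -S
d(c) = 8 (d(c) = 6 + 2 = 8)
G(U) = -6/U + U/5 (G(U) = -6/U + U*(⅕) = -6/U + U/5)
(G(d(N(4))) + r(-8))² = ((-6/8 + (⅕)*8) - 1*(-8))² = ((-6*⅛ + 8/5) + 8)² = ((-¾ + 8/5) + 8)² = (17/20 + 8)² = (177/20)² = 31329/400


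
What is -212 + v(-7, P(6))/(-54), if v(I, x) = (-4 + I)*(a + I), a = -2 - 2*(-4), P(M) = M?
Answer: -11459/54 ≈ -212.20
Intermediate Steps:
a = 6 (a = -2 + 8 = 6)
v(I, x) = (-4 + I)*(6 + I)
-212 + v(-7, P(6))/(-54) = -212 + (-24 + (-7)² + 2*(-7))/(-54) = -212 + (-24 + 49 - 14)*(-1/54) = -212 + 11*(-1/54) = -212 - 11/54 = -11459/54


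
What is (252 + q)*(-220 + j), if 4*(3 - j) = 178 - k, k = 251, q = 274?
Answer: -209085/2 ≈ -1.0454e+5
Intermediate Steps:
j = 85/4 (j = 3 - (178 - 1*251)/4 = 3 - (178 - 251)/4 = 3 - ¼*(-73) = 3 + 73/4 = 85/4 ≈ 21.250)
(252 + q)*(-220 + j) = (252 + 274)*(-220 + 85/4) = 526*(-795/4) = -209085/2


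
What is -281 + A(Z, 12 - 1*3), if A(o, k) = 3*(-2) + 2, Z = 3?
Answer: -285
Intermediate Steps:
A(o, k) = -4 (A(o, k) = -6 + 2 = -4)
-281 + A(Z, 12 - 1*3) = -281 - 4 = -285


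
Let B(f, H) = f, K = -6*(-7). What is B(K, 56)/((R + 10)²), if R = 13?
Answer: 42/529 ≈ 0.079395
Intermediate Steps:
K = 42
B(K, 56)/((R + 10)²) = 42/((13 + 10)²) = 42/(23²) = 42/529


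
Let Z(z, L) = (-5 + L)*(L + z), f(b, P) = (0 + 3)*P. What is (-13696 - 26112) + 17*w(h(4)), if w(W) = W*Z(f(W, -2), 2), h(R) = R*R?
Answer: -36544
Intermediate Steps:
f(b, P) = 3*P
h(R) = R**2
w(W) = 12*W (w(W) = W*(2**2 - 5*2 - 15*(-2) + 2*(3*(-2))) = W*(4 - 10 - 5*(-6) + 2*(-6)) = W*(4 - 10 + 30 - 12) = W*12 = 12*W)
(-13696 - 26112) + 17*w(h(4)) = (-13696 - 26112) + 17*(12*4**2) = -39808 + 17*(12*16) = -39808 + 17*192 = -39808 + 3264 = -36544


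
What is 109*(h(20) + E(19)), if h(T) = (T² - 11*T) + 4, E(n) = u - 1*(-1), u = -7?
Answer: 19402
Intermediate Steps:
E(n) = -6 (E(n) = -7 - 1*(-1) = -7 + 1 = -6)
h(T) = 4 + T² - 11*T
109*(h(20) + E(19)) = 109*((4 + 20² - 11*20) - 6) = 109*((4 + 400 - 220) - 6) = 109*(184 - 6) = 109*178 = 19402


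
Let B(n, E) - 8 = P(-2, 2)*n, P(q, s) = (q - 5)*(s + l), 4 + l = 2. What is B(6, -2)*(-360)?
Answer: -2880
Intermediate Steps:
l = -2 (l = -4 + 2 = -2)
P(q, s) = (-5 + q)*(-2 + s) (P(q, s) = (q - 5)*(s - 2) = (-5 + q)*(-2 + s))
B(n, E) = 8 (B(n, E) = 8 + (10 - 5*2 - 2*(-2) - 2*2)*n = 8 + (10 - 10 + 4 - 4)*n = 8 + 0*n = 8 + 0 = 8)
B(6, -2)*(-360) = 8*(-360) = -2880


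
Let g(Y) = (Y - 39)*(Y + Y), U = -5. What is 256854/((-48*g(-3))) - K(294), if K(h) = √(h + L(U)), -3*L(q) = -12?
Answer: -42809/2016 - √298 ≈ -38.497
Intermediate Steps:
L(q) = 4 (L(q) = -⅓*(-12) = 4)
K(h) = √(4 + h) (K(h) = √(h + 4) = √(4 + h))
g(Y) = 2*Y*(-39 + Y) (g(Y) = (-39 + Y)*(2*Y) = 2*Y*(-39 + Y))
256854/((-48*g(-3))) - K(294) = 256854/((-96*(-3)*(-39 - 3))) - √(4 + 294) = 256854/((-96*(-3)*(-42))) - √298 = 256854/((-48*252)) - √298 = 256854/(-12096) - √298 = 256854*(-1/12096) - √298 = -42809/2016 - √298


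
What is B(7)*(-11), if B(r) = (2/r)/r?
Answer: -22/49 ≈ -0.44898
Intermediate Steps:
B(r) = 2/r²
B(7)*(-11) = (2/7²)*(-11) = (2*(1/49))*(-11) = (2/49)*(-11) = -22/49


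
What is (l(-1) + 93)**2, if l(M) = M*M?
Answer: 8836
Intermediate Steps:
l(M) = M**2
(l(-1) + 93)**2 = ((-1)**2 + 93)**2 = (1 + 93)**2 = 94**2 = 8836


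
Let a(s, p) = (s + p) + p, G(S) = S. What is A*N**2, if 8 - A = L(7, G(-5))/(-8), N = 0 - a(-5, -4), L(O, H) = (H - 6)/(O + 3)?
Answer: 106301/80 ≈ 1328.8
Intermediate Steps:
L(O, H) = (-6 + H)/(3 + O)
a(s, p) = s + 2*p (a(s, p) = (p + s) + p = s + 2*p)
N = 13 (N = 0 - (-5 + 2*(-4)) = 0 - (-5 - 8) = 0 - 1*(-13) = 0 + 13 = 13)
A = 629/80 (A = 8 - (-6 - 5)/(3 + 7)/(-8) = 8 - -11/10*(-1)/8 = 8 - (1/10)*(-11)*(-1)/8 = 8 - (-11)*(-1)/(10*8) = 8 - 1*11/80 = 8 - 11/80 = 629/80 ≈ 7.8625)
A*N**2 = (629/80)*13**2 = (629/80)*169 = 106301/80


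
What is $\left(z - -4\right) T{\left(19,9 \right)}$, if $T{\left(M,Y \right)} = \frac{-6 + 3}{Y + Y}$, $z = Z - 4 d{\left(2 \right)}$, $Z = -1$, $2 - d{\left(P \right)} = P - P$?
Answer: $\frac{5}{6} \approx 0.83333$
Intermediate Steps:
$d{\left(P \right)} = 2$ ($d{\left(P \right)} = 2 - \left(P - P\right) = 2 - 0 = 2 + 0 = 2$)
$z = -9$ ($z = -1 - 8 = -9$)
$T{\left(M,Y \right)} = - \frac{3}{2 Y}$
$\left(z - -4\right) T{\left(19,9 \right)} = \left(-9 - -4\right) \left(- \frac{3}{2 \cdot 9}\right) = \left(-9 + 4\right) \left(\left(- \frac{3}{2}\right) \frac{1}{9}\right) = \left(-5\right) \left(- \frac{1}{6}\right) = \frac{5}{6}$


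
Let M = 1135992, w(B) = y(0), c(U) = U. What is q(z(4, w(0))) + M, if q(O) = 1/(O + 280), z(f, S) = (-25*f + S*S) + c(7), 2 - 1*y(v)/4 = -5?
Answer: 1103048233/971 ≈ 1.1360e+6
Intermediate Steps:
y(v) = 28 (y(v) = 8 - 4*(-5) = 8 + 20 = 28)
w(B) = 28
z(f, S) = 7 + S² - 25*f (z(f, S) = (-25*f + S*S) + 7 = (-25*f + S²) + 7 = (S² - 25*f) + 7 = 7 + S² - 25*f)
q(O) = 1/(280 + O)
q(z(4, w(0))) + M = 1/(280 + (7 + 28² - 25*4)) + 1135992 = 1/(280 + (7 + 784 - 100)) + 1135992 = 1/(280 + 691) + 1135992 = 1/971 + 1135992 = 1103048233/971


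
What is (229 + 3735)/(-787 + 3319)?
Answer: 991/633 ≈ 1.5656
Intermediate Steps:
(229 + 3735)/(-787 + 3319) = 3964/2532 = 3964*(1/2532) = 991/633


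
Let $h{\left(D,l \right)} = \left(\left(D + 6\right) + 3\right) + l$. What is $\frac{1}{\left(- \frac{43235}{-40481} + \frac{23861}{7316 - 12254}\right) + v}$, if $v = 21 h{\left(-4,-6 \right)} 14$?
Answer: $- \frac{199895178}{59521605043} \approx -0.0033584$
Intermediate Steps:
$h{\left(D,l \right)} = 9 + D + l$ ($h{\left(D,l \right)} = \left(\left(6 + D\right) + 3\right) + l = \left(9 + D\right) + l = 9 + D + l$)
$v = -294$ ($v = 21 \left(9 - 4 - 6\right) 14 = 21 \left(-1\right) 14 = \left(-21\right) 14 = -294$)
$\frac{1}{\left(- \frac{43235}{-40481} + \frac{23861}{7316 - 12254}\right) + v} = \frac{1}{\left(- \frac{43235}{-40481} + \frac{23861}{7316 - 12254}\right) - 294} = \frac{1}{\left(\left(-43235\right) \left(- \frac{1}{40481}\right) + \frac{23861}{-4938}\right) - 294} = \frac{1}{\left(\frac{43235}{40481} + 23861 \left(- \frac{1}{4938}\right)\right) - 294} = \frac{1}{\left(\frac{43235}{40481} - \frac{23861}{4938}\right) - 294} = \frac{1}{- \frac{752422711}{199895178} - 294} = \frac{1}{- \frac{59521605043}{199895178}} = - \frac{199895178}{59521605043}$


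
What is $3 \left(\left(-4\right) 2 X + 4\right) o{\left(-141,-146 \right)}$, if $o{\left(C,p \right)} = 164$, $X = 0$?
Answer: $1968$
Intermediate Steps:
$3 \left(\left(-4\right) 2 X + 4\right) o{\left(-141,-146 \right)} = 3 \left(\left(-4\right) 2 \cdot 0 + 4\right) 164 = 3 \left(\left(-8\right) 0 + 4\right) 164 = 3 \left(0 + 4\right) 164 = 3 \cdot 4 \cdot 164 = 12 \cdot 164 = 1968$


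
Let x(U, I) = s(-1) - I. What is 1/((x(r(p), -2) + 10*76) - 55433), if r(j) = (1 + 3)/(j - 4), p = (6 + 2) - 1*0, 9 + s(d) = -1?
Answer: -1/54681 ≈ -1.8288e-5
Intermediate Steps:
s(d) = -10 (s(d) = -9 - 1 = -10)
p = 8 (p = 8 + 0 = 8)
r(j) = 4/(-4 + j)
x(U, I) = -10 - I
1/((x(r(p), -2) + 10*76) - 55433) = 1/(((-10 - 1*(-2)) + 10*76) - 55433) = 1/(((-10 + 2) + 760) - 55433) = 1/((-8 + 760) - 55433) = 1/(752 - 55433) = 1/(-54681) = -1/54681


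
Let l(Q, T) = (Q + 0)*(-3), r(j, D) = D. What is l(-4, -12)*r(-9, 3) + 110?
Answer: 146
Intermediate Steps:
l(Q, T) = -3*Q (l(Q, T) = Q*(-3) = -3*Q)
l(-4, -12)*r(-9, 3) + 110 = -3*(-4)*3 + 110 = 12*3 + 110 = 36 + 110 = 146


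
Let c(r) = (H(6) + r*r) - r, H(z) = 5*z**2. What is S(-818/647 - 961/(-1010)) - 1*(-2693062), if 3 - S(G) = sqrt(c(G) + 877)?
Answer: 2693065 - sqrt(451538716668979)/653470 ≈ 2.6930e+6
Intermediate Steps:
c(r) = 180 + r**2 - r (c(r) = (5*6**2 + r*r) - r = (5*36 + r**2) - r = (180 + r**2) - r = 180 + r**2 - r)
S(G) = 3 - sqrt(1057 + G**2 - G) (S(G) = 3 - sqrt((180 + G**2 - G) + 877) = 3 - sqrt(1057 + G**2 - G))
S(-818/647 - 961/(-1010)) - 1*(-2693062) = (3 - sqrt(1057 + (-818/647 - 961/(-1010))**2 - (-818/647 - 961/(-1010)))) - 1*(-2693062) = (3 - sqrt(1057 + (-818*1/647 - 961*(-1/1010))**2 - (-818*1/647 - 961*(-1/1010)))) + 2693062 = (3 - sqrt(1057 + (-818/647 + 961/1010)**2 - (-818/647 + 961/1010))) + 2693062 = (3 - sqrt(1057 + (-204413/653470)**2 - 1*(-204413/653470))) + 2693062 = (3 - sqrt(1057 + 41784674569/427023040900 + 204413/653470)) + 2693062 = (3 - sqrt(451538716668979/427023040900)) + 2693062 = (3 - sqrt(451538716668979)/653470) + 2693062 = 2693065 - sqrt(451538716668979)/653470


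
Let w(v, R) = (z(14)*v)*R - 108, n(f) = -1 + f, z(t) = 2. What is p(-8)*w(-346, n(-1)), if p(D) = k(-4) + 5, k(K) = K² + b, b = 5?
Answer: 33176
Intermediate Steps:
w(v, R) = -108 + 2*R*v (w(v, R) = (2*v)*R - 108 = 2*R*v - 108 = -108 + 2*R*v)
k(K) = 5 + K² (k(K) = K² + 5 = 5 + K²)
p(D) = 26 (p(D) = (5 + (-4)²) + 5 = (5 + 16) + 5 = 21 + 5 = 26)
p(-8)*w(-346, n(-1)) = 26*(-108 + 2*(-1 - 1)*(-346)) = 26*(-108 + 2*(-2)*(-346)) = 26*(-108 + 1384) = 26*1276 = 33176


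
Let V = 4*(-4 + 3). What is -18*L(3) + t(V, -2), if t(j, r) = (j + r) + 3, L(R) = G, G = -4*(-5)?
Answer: -363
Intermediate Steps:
G = 20
L(R) = 20
V = -4 (V = 4*(-1) = -4)
t(j, r) = 3 + j + r
-18*L(3) + t(V, -2) = -18*20 + (3 - 4 - 2) = -360 - 3 = -363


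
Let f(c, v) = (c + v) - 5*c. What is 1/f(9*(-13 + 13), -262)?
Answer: -1/262 ≈ -0.0038168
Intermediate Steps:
f(c, v) = v - 4*c
1/f(9*(-13 + 13), -262) = 1/(-262 - 36*(-13 + 13)) = 1/(-262 - 36*0) = 1/(-262 - 4*0) = 1/(-262 + 0) = 1/(-262) = -1/262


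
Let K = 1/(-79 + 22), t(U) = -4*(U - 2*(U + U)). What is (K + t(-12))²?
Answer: 67387681/3249 ≈ 20741.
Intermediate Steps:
t(U) = 12*U (t(U) = -4*(U - 4*U) = -(-12)*U = 12*U)
K = -1/57 (K = 1/(-57) = -1/57 ≈ -0.017544)
(K + t(-12))² = (-1/57 + 12*(-12))² = (-1/57 - 144)² = (-8209/57)² = 67387681/3249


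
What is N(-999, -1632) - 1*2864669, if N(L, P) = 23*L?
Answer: -2887646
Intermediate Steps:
N(-999, -1632) - 1*2864669 = 23*(-999) - 1*2864669 = -22977 - 2864669 = -2887646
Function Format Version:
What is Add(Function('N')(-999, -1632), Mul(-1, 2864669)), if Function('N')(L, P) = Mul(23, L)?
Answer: -2887646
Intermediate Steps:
Add(Function('N')(-999, -1632), Mul(-1, 2864669)) = Add(Mul(23, -999), Mul(-1, 2864669)) = Add(-22977, -2864669) = -2887646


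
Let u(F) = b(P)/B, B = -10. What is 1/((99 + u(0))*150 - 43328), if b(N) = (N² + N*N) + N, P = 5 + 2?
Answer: -1/30053 ≈ -3.3275e-5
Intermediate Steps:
P = 7
b(N) = N + 2*N² (b(N) = (N² + N²) + N = 2*N² + N = N + 2*N²)
u(F) = -21/2 (u(F) = (7*(1 + 2*7))/(-10) = (7*(1 + 14))*(-⅒) = (7*15)*(-⅒) = 105*(-⅒) = -21/2)
1/((99 + u(0))*150 - 43328) = 1/((99 - 21/2)*150 - 43328) = 1/((177/2)*150 - 43328) = 1/(13275 - 43328) = 1/(-30053) = -1/30053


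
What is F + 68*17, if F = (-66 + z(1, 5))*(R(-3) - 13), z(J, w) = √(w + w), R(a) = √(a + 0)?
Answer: 2014 - 13*√10 + I*√30 - 66*I*√3 ≈ 1972.9 - 108.84*I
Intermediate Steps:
R(a) = √a
z(J, w) = √2*√w (z(J, w) = √(2*w) = √2*√w)
F = (-66 + √10)*(-13 + I*√3) (F = (-66 + √2*√5)*(√(-3) - 13) = (-66 + √10)*(I*√3 - 13) = (-66 + √10)*(-13 + I*√3) ≈ 816.89 - 108.84*I)
F + 68*17 = (858 - 13*√10 + I*√30 - 66*I*√3) + 68*17 = (858 - 13*√10 + I*√30 - 66*I*√3) + 1156 = 2014 - 13*√10 + I*√30 - 66*I*√3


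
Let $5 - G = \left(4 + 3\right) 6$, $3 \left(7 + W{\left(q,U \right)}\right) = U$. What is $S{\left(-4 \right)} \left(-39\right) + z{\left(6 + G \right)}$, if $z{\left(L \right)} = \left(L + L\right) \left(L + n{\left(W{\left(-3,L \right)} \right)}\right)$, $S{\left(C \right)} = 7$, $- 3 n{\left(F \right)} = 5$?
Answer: $\frac{5257}{3} \approx 1752.3$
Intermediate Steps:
$W{\left(q,U \right)} = -7 + \frac{U}{3}$
$n{\left(F \right)} = - \frac{5}{3}$ ($n{\left(F \right)} = \left(- \frac{1}{3}\right) 5 = - \frac{5}{3}$)
$G = -37$ ($G = 5 - \left(4 + 3\right) 6 = 5 - 7 \cdot 6 = 5 - 42 = -37$)
$z{\left(L \right)} = 2 L \left(- \frac{5}{3} + L\right)$ ($z{\left(L \right)} = \left(L + L\right) \left(L - \frac{5}{3}\right) = 2 L \left(- \frac{5}{3} + L\right)$)
$S{\left(-4 \right)} \left(-39\right) + z{\left(6 + G \right)} = 7 \left(-39\right) + \frac{2 \left(6 - 37\right) \left(-5 + 3 \left(6 - 37\right)\right)}{3} = -273 + \frac{2}{3} \left(-31\right) \left(-5 + 3 \left(-31\right)\right) = -273 + \frac{2}{3} \left(-31\right) \left(-5 - 93\right) = -273 + \frac{2}{3} \left(-31\right) \left(-98\right) = -273 + \frac{6076}{3} = \frac{5257}{3}$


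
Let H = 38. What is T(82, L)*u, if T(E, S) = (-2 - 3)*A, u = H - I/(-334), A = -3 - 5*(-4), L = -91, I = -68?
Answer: -536520/167 ≈ -3212.7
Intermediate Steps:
A = 17 (A = -3 + 20 = 17)
u = 6312/167 (u = 38 - (-68)/(-334) = 38 - (-68)*(-1)/334 = 38 - 1*34/167 = 38 - 34/167 = 6312/167 ≈ 37.796)
T(E, S) = -85 (T(E, S) = (-2 - 3)*17 = -5*17 = -85)
T(82, L)*u = -85*6312/167 = -536520/167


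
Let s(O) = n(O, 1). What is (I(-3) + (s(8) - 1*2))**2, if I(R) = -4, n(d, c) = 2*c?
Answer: 16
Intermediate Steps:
s(O) = 2 (s(O) = 2*1 = 2)
(I(-3) + (s(8) - 1*2))**2 = (-4 + (2 - 1*2))**2 = (-4 + (2 - 2))**2 = (-4 + 0)**2 = (-4)**2 = 16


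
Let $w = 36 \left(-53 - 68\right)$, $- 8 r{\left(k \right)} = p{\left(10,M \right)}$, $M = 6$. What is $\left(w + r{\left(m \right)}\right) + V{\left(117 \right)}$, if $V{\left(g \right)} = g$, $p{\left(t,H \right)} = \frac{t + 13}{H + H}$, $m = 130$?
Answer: $- \frac{406967}{96} \approx -4239.2$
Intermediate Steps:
$p{\left(t,H \right)} = \frac{13 + t}{2 H}$
$r{\left(k \right)} = - \frac{23}{96}$ ($r{\left(k \right)} = - \frac{\frac{1}{2} \cdot \frac{1}{6} \left(13 + 10\right)}{8} = - \frac{\frac{1}{2} \cdot \frac{1}{6} \cdot 23}{8} = \left(- \frac{1}{8}\right) \frac{23}{12} = - \frac{23}{96}$)
$w = -4356$ ($w = 36 \left(-121\right) = -4356$)
$\left(w + r{\left(m \right)}\right) + V{\left(117 \right)} = \left(-4356 - \frac{23}{96}\right) + 117 = - \frac{418199}{96} + 117 = - \frac{406967}{96}$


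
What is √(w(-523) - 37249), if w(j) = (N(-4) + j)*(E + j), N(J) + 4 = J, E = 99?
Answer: √187895 ≈ 433.47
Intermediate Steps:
N(J) = -4 + J
w(j) = (-8 + j)*(99 + j) (w(j) = ((-4 - 4) + j)*(99 + j) = (-8 + j)*(99 + j))
√(w(-523) - 37249) = √((-792 + (-523)² + 91*(-523)) - 37249) = √((-792 + 273529 - 47593) - 37249) = √(225144 - 37249) = √187895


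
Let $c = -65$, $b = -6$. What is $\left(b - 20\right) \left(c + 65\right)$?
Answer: $0$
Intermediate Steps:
$\left(b - 20\right) \left(c + 65\right) = \left(-6 - 20\right) \left(-65 + 65\right) = \left(-6 - 20\right) 0 = \left(-26\right) 0 = 0$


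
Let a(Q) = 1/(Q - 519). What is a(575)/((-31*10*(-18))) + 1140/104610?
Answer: 11877727/1089617760 ≈ 0.010901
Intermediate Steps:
a(Q) = 1/(-519 + Q)
a(575)/((-31*10*(-18))) + 1140/104610 = 1/((-519 + 575)*((-31*10*(-18)))) + 1140/104610 = 1/(56*((-310*(-18)))) + 1140*(1/104610) = (1/56)/5580 + 38/3487 = (1/56)*(1/5580) + 38/3487 = 1/312480 + 38/3487 = 11877727/1089617760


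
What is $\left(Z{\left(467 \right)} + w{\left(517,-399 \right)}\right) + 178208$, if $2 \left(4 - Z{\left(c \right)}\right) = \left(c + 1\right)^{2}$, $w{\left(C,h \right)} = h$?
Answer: $68301$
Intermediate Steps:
$Z{\left(c \right)} = 4 - \frac{\left(1 + c\right)^{2}}{2}$ ($Z{\left(c \right)} = 4 - \frac{\left(c + 1\right)^{2}}{2} = 4 - \frac{\left(1 + c\right)^{2}}{2}$)
$\left(Z{\left(467 \right)} + w{\left(517,-399 \right)}\right) + 178208 = \left(\left(4 - \frac{\left(1 + 467\right)^{2}}{2}\right) - 399\right) + 178208 = \left(\left(4 - \frac{468^{2}}{2}\right) - 399\right) + 178208 = \left(\left(4 - 109512\right) - 399\right) + 178208 = \left(-109508 - 399\right) + 178208 = -109907 + 178208 = 68301$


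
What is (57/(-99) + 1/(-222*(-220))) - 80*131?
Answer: -170623773/16280 ≈ -10481.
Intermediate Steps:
(57/(-99) + 1/(-222*(-220))) - 80*131 = (57*(-1/99) - 1/222*(-1/220)) - 10480 = (-19/33 + 1/48840) - 10480 = -9373/16280 - 10480 = -170623773/16280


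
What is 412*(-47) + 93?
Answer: -19271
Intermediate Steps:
412*(-47) + 93 = -19364 + 93 = -19271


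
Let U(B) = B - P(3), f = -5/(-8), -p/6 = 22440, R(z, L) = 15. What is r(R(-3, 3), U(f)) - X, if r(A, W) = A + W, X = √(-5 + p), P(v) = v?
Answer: 101/8 - I*√134645 ≈ 12.625 - 366.94*I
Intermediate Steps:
p = -134640 (p = -6*22440 = -134640)
f = 5/8 (f = -5*(-⅛) = 5/8 ≈ 0.62500)
X = I*√134645 (X = √(-5 - 134640) = √(-134645) = I*√134645 ≈ 366.94*I)
U(B) = -3 + B (U(B) = B - 1*3 = B - 3 = -3 + B)
r(R(-3, 3), U(f)) - X = (15 + (-3 + 5/8)) - I*√134645 = (15 - 19/8) - I*√134645 = 101/8 - I*√134645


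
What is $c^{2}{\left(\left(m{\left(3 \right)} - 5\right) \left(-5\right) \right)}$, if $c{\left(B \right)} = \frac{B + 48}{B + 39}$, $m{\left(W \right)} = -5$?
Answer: $\frac{9604}{7921} \approx 1.2125$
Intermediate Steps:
$c{\left(B \right)} = \frac{48 + B}{39 + B}$
$c^{2}{\left(\left(m{\left(3 \right)} - 5\right) \left(-5\right) \right)} = \left(\frac{48 + \left(-5 - 5\right) \left(-5\right)}{39 + \left(-5 - 5\right) \left(-5\right)}\right)^{2} = \left(\frac{48 - -50}{39 - -50}\right)^{2} = \left(\frac{48 + 50}{39 + 50}\right)^{2} = \left(\frac{1}{89} \cdot 98\right)^{2} = \left(\frac{98}{89}\right)^{2} = \frac{9604}{7921}$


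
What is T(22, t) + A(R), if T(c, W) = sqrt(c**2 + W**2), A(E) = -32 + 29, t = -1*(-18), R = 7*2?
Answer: -3 + 2*sqrt(202) ≈ 25.425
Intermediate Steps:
R = 14
t = 18
A(E) = -3
T(c, W) = sqrt(W**2 + c**2)
T(22, t) + A(R) = sqrt(18**2 + 22**2) - 3 = sqrt(324 + 484) - 3 = sqrt(808) - 3 = 2*sqrt(202) - 3 = -3 + 2*sqrt(202)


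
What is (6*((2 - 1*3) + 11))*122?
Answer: 7320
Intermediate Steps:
(6*((2 - 1*3) + 11))*122 = (6*((2 - 3) + 11))*122 = (6*(-1 + 11))*122 = (6*10)*122 = 60*122 = 7320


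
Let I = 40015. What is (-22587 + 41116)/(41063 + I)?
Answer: 18529/81078 ≈ 0.22853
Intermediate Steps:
(-22587 + 41116)/(41063 + I) = (-22587 + 41116)/(41063 + 40015) = 18529/81078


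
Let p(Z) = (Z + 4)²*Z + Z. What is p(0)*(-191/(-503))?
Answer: 0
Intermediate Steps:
p(Z) = Z + Z*(4 + Z)² (p(Z) = (4 + Z)²*Z + Z = Z*(4 + Z)² + Z = Z + Z*(4 + Z)²)
p(0)*(-191/(-503)) = (0*(1 + (4 + 0)²))*(-191/(-503)) = (0*(1 + 4²))*(-191*(-1/503)) = (0*(1 + 16))*(191/503) = (0*17)*(191/503) = 0*(191/503) = 0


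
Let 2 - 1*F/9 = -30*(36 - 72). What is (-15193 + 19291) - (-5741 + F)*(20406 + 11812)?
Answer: 497546672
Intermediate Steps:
F = -9702 (F = 18 - (-270)*(36 - 72) = 18 - (-270)*(-36) = 18 - 9*1080 = 18 - 9720 = -9702)
(-15193 + 19291) - (-5741 + F)*(20406 + 11812) = (-15193 + 19291) - (-5741 - 9702)*(20406 + 11812) = 4098 - (-15443)*32218 = 4098 - 1*(-497542574) = 4098 + 497542574 = 497546672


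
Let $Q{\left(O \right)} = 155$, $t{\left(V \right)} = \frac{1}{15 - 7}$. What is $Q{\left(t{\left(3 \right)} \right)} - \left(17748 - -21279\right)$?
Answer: $-38872$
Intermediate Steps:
$t{\left(V \right)} = \frac{1}{8}$
$Q{\left(t{\left(3 \right)} \right)} - \left(17748 - -21279\right) = 155 - \left(17748 - -21279\right) = 155 - \left(17748 + 21279\right) = 155 - 39027 = -38872$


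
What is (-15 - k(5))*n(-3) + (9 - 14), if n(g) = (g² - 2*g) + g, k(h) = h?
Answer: -245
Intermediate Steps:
n(g) = g² - g
(-15 - k(5))*n(-3) + (9 - 14) = (-15 - 1*5)*(-3*(-1 - 3)) + (9 - 14) = (-15 - 5)*(-3*(-4)) - 5 = -20*12 - 5 = -240 - 5 = -245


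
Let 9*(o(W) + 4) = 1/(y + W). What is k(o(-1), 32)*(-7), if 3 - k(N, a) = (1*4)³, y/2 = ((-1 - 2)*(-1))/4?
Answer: 427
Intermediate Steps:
y = 3/2 (y = 2*(((-1 - 2)*(-1))/4) = 2*(-3*(-1)*(¼)) = 2*(3*(¼)) = 2*(¾) = 3/2 ≈ 1.5000)
o(W) = -4 + 1/(9*(3/2 + W))
k(N, a) = -61 (k(N, a) = 3 - (1*4)³ = 3 - 1*4³ = 3 - 1*64 = 3 - 64 = -61)
k(o(-1), 32)*(-7) = -61*(-7) = 427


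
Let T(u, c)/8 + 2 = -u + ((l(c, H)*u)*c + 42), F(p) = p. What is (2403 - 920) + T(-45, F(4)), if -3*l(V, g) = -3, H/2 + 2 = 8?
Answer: 723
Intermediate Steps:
H = 12 (H = -4 + 2*8 = -4 + 16 = 12)
l(V, g) = 1 (l(V, g) = -⅓*(-3) = 1)
T(u, c) = 320 - 8*u + 8*c*u (T(u, c) = -16 + 8*(-u + ((1*u)*c + 42)) = -16 + 8*(-u + (u*c + 42)) = -16 + 8*(-u + (c*u + 42)) = -16 + 8*(-u + (42 + c*u)) = -16 + 8*(42 - u + c*u) = -16 + (336 - 8*u + 8*c*u) = 320 - 8*u + 8*c*u)
(2403 - 920) + T(-45, F(4)) = (2403 - 920) + (320 - 8*(-45) + 8*4*(-45)) = 1483 + (320 + 360 - 1440) = 1483 - 760 = 723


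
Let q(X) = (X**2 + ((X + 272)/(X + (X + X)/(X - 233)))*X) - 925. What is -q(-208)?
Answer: -18615045/439 ≈ -42403.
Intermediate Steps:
q(X) = -925 + X**2 + X*(272 + X)/(X + 2*X/(-233 + X)) (q(X) = (X**2 + ((272 + X)/(X + (2*X)/(-233 + X)))*X) - 925 = (X**2 + ((272 + X)/(X + 2*X/(-233 + X)))*X) - 925 = (X**2 + X*(272 + X)/(X + 2*X/(-233 + X))) - 925 = -925 + X**2 + X*(272 + X)/(X + 2*X/(-233 + X)))
-q(-208) = -(150299 + (-208)**3 - 886*(-208) - 230*(-208)**2)/(-231 - 208) = -(150299 - 8998912 + 184288 - 230*43264)/(-439) = -(-1)*(150299 - 8998912 + 184288 - 9950720)/439 = -(-1)*(-18615045)/439 = -1*18615045/439 = -18615045/439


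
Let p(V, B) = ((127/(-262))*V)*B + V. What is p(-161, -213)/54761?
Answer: -628199/2049626 ≈ -0.30649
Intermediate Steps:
p(V, B) = V - 127*B*V/262 (p(V, B) = ((127*(-1/262))*V)*B + V = (-127*V/262)*B + V = -127*B*V/262 + V = V - 127*B*V/262)
p(-161, -213)/54761 = ((1/262)*(-161)*(262 - 127*(-213)))/54761 = ((1/262)*(-161)*(262 + 27051))*(1/54761) = ((1/262)*(-161)*27313)*(1/54761) = -4397393/262*1/54761 = -628199/2049626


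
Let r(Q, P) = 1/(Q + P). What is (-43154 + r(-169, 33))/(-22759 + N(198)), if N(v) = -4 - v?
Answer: 5868945/3122696 ≈ 1.8794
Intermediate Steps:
r(Q, P) = 1/(P + Q)
(-43154 + r(-169, 33))/(-22759 + N(198)) = (-43154 + 1/(33 - 169))/(-22759 + (-4 - 1*198)) = (-43154 + 1/(-136))/(-22759 + (-4 - 198)) = (-43154 - 1/136)/(-22759 - 202) = -5868945/136/(-22961) = -5868945/136*(-1/22961) = 5868945/3122696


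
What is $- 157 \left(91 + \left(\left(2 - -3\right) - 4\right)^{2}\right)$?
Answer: $-14444$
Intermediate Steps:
$- 157 \left(91 + \left(\left(2 - -3\right) - 4\right)^{2}\right) = - 157 \left(91 + \left(\left(2 + 3\right) - 4\right)^{2}\right) = - 157 \left(91 + \left(5 - 4\right)^{2}\right) = - 157 \left(91 + 1^{2}\right) = - 157 \left(91 + 1\right) = \left(-157\right) 92 = -14444$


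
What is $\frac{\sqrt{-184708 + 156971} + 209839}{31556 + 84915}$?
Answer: $\frac{209839}{116471} + \frac{i \sqrt{27737}}{116471} \approx 1.8016 + 0.0014299 i$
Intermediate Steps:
$\frac{\sqrt{-184708 + 156971} + 209839}{31556 + 84915} = \frac{\sqrt{-27737} + 209839}{116471} = \left(i \sqrt{27737} + 209839\right) \frac{1}{116471} = \left(209839 + i \sqrt{27737}\right) \frac{1}{116471} = \frac{209839}{116471} + \frac{i \sqrt{27737}}{116471}$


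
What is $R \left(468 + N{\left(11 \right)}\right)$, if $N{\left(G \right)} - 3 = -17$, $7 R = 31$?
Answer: $\frac{14074}{7} \approx 2010.6$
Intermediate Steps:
$R = \frac{31}{7}$ ($R = \frac{1}{7} \cdot 31 = \frac{31}{7} \approx 4.4286$)
$N{\left(G \right)} = -14$ ($N{\left(G \right)} = 3 - 17 = -14$)
$R \left(468 + N{\left(11 \right)}\right) = \frac{31 \left(468 - 14\right)}{7} = \frac{31}{7} \cdot 454 = \frac{14074}{7}$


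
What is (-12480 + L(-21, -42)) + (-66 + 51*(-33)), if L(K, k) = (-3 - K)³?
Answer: -8397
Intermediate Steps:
(-12480 + L(-21, -42)) + (-66 + 51*(-33)) = (-12480 - (3 - 21)³) + (-66 + 51*(-33)) = (-12480 - 1*(-18)³) + (-66 - 1683) = (-12480 - 1*(-5832)) - 1749 = (-12480 + 5832) - 1749 = -6648 - 1749 = -8397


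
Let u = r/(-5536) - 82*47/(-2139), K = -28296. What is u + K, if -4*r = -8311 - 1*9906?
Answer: -1340222411923/47366016 ≈ -28295.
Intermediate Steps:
r = 18217/4 (r = -(-8311 - 1*9906)/4 = -(-8311 - 9906)/4 = -¼*(-18217) = 18217/4 ≈ 4554.3)
u = 46376813/47366016 (u = (18217/4)/(-5536) - 82*47/(-2139) = (18217/4)*(-1/5536) - 3854*(-1/2139) = -18217/22144 + 3854/2139 = 46376813/47366016 ≈ 0.97912)
u + K = 46376813/47366016 - 28296 = -1340222411923/47366016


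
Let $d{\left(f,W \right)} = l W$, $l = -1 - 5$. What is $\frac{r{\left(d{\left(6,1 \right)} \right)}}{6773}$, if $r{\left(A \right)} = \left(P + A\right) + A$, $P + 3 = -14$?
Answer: $- \frac{29}{6773} \approx -0.0042817$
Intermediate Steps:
$l = -6$ ($l = -1 - 5 = -6$)
$d{\left(f,W \right)} = - 6 W$
$P = -17$ ($P = -3 - 14 = -17$)
$r{\left(A \right)} = -17 + 2 A$ ($r{\left(A \right)} = \left(-17 + A\right) + A = -17 + 2 A$)
$\frac{r{\left(d{\left(6,1 \right)} \right)}}{6773} = \frac{-17 + 2 \left(\left(-6\right) 1\right)}{6773} = \left(-17 + 2 \left(-6\right)\right) \frac{1}{6773} = \left(-17 - 12\right) \frac{1}{6773} = \left(-29\right) \frac{1}{6773} = - \frac{29}{6773}$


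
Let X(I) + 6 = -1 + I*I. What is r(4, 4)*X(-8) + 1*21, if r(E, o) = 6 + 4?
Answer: 591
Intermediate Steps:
r(E, o) = 10
X(I) = -7 + I**2 (X(I) = -6 + (-1 + I*I) = -6 + (-1 + I**2) = -7 + I**2)
r(4, 4)*X(-8) + 1*21 = 10*(-7 + (-8)**2) + 1*21 = 10*(-7 + 64) + 21 = 10*57 + 21 = 570 + 21 = 591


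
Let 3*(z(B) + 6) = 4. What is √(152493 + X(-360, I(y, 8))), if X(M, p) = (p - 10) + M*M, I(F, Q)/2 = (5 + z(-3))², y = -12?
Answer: √2538749/3 ≈ 531.12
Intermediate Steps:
z(B) = -14/3 (z(B) = -6 + (⅓)*4 = -6 + 4/3 = -14/3)
I(F, Q) = 2/9 (I(F, Q) = 2*(5 - 14/3)² = 2*(⅓)² = 2*(⅑) = 2/9)
X(M, p) = -10 + p + M² (X(M, p) = (-10 + p) + M² = -10 + p + M²)
√(152493 + X(-360, I(y, 8))) = √(152493 + (-10 + 2/9 + (-360)²)) = √(152493 + (-10 + 2/9 + 129600)) = √(152493 + 1166312/9) = √(2538749/9) = √2538749/3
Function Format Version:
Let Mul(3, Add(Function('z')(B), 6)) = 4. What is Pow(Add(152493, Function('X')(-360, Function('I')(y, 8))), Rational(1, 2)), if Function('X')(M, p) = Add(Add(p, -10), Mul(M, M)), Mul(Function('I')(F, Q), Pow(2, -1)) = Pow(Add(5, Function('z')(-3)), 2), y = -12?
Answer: Mul(Rational(1, 3), Pow(2538749, Rational(1, 2))) ≈ 531.12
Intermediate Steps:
Function('z')(B) = Rational(-14, 3) (Function('z')(B) = Add(-6, Mul(Rational(1, 3), 4)) = Add(-6, Rational(4, 3)) = Rational(-14, 3))
Function('I')(F, Q) = Rational(2, 9) (Function('I')(F, Q) = Mul(2, Pow(Add(5, Rational(-14, 3)), 2)) = Mul(2, Pow(Rational(1, 3), 2)) = Mul(2, Rational(1, 9)) = Rational(2, 9))
Function('X')(M, p) = Add(-10, p, Pow(M, 2)) (Function('X')(M, p) = Add(Add(-10, p), Pow(M, 2)) = Add(-10, p, Pow(M, 2)))
Pow(Add(152493, Function('X')(-360, Function('I')(y, 8))), Rational(1, 2)) = Pow(Add(152493, Add(-10, Rational(2, 9), Pow(-360, 2))), Rational(1, 2)) = Pow(Add(152493, Add(-10, Rational(2, 9), 129600)), Rational(1, 2)) = Pow(Add(152493, Rational(1166312, 9)), Rational(1, 2)) = Pow(Rational(2538749, 9), Rational(1, 2)) = Mul(Rational(1, 3), Pow(2538749, Rational(1, 2)))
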